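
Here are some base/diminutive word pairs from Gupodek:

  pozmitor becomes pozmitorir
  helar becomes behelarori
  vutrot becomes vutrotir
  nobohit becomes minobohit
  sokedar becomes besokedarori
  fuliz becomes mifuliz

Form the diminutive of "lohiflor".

nobohit and vutrot both end in -t yet inflect differently (minobohit, vutrotir), so the final letter is not what conditions the rule; the last vowel is.
"lohiflor" has last vowel 'o'. The stems whose last vowel is 'o' (vutrot → vutrotir, pozmitor → pozmitorir) add -ir.
So lohiflor → lohiflorir.

lohiflorir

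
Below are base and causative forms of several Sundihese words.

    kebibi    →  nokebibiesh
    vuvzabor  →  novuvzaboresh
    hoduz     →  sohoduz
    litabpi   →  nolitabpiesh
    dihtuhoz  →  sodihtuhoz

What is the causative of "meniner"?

nomenineresh

dihtuhoz and vuvzabor both have last vowel 'o' yet inflect differently (sodihtuhoz, novuvzaboresh), so the last vowel is not what conditions the rule; the final letter is.
"meniner" ends in -r. The one such stem in the data (vuvzabor → novuvzaboresh) adds no- … -esh around the stem, so the same rule applies.
So meniner → nomenineresh.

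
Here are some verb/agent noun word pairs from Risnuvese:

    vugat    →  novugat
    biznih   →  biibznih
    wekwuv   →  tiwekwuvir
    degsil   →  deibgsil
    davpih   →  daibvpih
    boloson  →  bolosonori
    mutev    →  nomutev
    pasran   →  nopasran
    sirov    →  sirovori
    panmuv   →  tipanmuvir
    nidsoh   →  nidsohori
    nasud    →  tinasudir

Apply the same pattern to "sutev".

nosutev

sirov and wekwuv both end in -v yet inflect differently (sirovori, tiwekwuvir), so the final letter is not what conditions the rule; the last vowel is.
"sutev" has last vowel 'e'. The one such stem in the data (mutev → nomutev) adds the prefix no-, so the same rule applies.
So sutev → nosutev.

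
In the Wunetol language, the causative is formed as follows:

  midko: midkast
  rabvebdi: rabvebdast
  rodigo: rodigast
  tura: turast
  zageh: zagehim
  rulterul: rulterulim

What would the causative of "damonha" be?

rabvebdi and rulterul both begin with r- yet inflect differently (rabvebdast, rulterulim), so the first letter is not what conditions the rule; whether the stem ends in a vowel or a consonant is.
"damonha" ends in a vowel. The stems ending in a vowel (midko → midkast, rabvebdi → rabvebdast, rodigo → rodigast) drop the final letter and add -ast.
The other pattern: stems ending in a consonant add -im.
So damonha → damonhast.

damonhast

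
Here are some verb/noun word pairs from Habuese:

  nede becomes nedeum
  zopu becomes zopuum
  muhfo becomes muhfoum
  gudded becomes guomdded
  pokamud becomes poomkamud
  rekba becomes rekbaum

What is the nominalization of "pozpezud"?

gudded and nede both have last vowel 'e' yet inflect differently (guomdded, nedeum), so the last vowel is not what conditions the rule; whether the stem ends in a vowel or a consonant is.
"pozpezud" ends in a consonant. The stems ending in a consonant (pokamud → poomkamud, gudded → guomdded) insert -om- after the first vowel.
The other pattern: stems ending in a vowel add -um.
So pozpezud → poomzpezud.

poomzpezud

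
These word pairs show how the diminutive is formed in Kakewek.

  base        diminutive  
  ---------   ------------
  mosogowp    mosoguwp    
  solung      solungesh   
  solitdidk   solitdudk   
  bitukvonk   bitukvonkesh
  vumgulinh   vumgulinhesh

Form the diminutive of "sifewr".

bitukvonk and solitdidk both end in -k yet inflect differently (bitukvonkesh, solitdudk), so the final letter is not what conditions the rule; the second-to-last letter is.
"sifewr" has second-to-last letter 'w'. The one such stem in the data (mosogowp → mosoguwp) changes the last vowel to 'u' (as does solitdidk), so the same rule applies.
The other pattern: stems whose second-to-last letter is 'n' add -esh.
So sifewr → sifuwr.

sifuwr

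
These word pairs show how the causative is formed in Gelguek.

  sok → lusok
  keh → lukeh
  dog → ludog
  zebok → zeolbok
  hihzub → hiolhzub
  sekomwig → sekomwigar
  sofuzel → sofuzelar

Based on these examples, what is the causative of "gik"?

sok and zebok both end in -k yet inflect differently (lusok, zeolbok), so the final letter is not what conditions the rule; the number of vowels is.
"gik" has 1 vowel. The stems with 1 vowel (sok → lusok, keh → lukeh, dog → ludog) add the prefix lu-.
The other patterns: stems with 2 vowels insert -ol- after the first vowel; stems with 3 vowels add -ar.
So gik → lugik.

lugik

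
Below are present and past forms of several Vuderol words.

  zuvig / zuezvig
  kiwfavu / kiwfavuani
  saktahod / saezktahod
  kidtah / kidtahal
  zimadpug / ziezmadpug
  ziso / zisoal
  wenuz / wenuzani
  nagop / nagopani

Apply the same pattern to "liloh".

ziso and saktahod both have last vowel 'o' yet inflect differently (zisoal, saezktahod), so the last vowel is not what conditions the rule; the final letter is.
"liloh" ends in -h. The one such stem in the data (kidtah → kidtahal) adds -al, so the same rule applies.
So liloh → lilohal.

lilohal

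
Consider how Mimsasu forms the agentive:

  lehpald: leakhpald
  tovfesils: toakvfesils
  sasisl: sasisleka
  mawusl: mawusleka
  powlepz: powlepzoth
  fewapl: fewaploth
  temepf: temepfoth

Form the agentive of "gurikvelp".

guakrikvelp

"gurikvelp" has second-to-last letter 'l'. The stems whose second-to-last letter is 'l' (tovfesils → toakvfesils, lehpald → leakhpald) insert -ak- after the first vowel.
The other patterns: stems whose second-to-last letter is 'p' add -oth; stems whose second-to-last letter is 's' add -eka.
So gurikvelp → guakrikvelp.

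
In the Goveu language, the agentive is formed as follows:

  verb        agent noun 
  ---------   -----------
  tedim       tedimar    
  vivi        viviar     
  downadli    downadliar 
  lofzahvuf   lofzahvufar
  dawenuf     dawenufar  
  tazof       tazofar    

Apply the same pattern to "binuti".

binutiar

Every pair shown (tedim → tedimar, vivi → viviar, downadli → downadliar, …) follows the same rule: add -ar.
So binuti → binutiar.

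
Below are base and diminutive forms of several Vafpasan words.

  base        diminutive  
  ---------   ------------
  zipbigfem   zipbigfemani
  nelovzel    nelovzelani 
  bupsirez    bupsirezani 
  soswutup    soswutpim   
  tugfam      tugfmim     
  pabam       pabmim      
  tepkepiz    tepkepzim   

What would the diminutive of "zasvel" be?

zipbigfem and tugfam both end in -m yet inflect differently (zipbigfemani, tugfmim), so the final letter is not what conditions the rule; the last vowel is.
"zasvel" has last vowel 'e'. The stems whose last vowel is 'e' (zipbigfem → zipbigfemani, nelovzel → nelovzelani, bupsirez → bupsirezani) add -ani.
So zasvel → zasvelani.

zasvelani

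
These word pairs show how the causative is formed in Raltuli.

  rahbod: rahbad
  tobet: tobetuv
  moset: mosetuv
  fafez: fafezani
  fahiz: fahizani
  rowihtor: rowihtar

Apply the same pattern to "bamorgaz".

fafez and tobet both have last vowel 'e' yet inflect differently (fafezani, tobetuv), so the last vowel is not what conditions the rule; the final letter is.
"bamorgaz" ends in -z. The stems ending in -z (fahiz → fahizani, fafez → fafezani) add -ani.
So bamorgaz → bamorgazani.

bamorgazani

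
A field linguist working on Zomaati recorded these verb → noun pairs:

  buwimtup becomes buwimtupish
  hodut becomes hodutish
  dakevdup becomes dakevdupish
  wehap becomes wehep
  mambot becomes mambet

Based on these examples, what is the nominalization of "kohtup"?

buwimtup and wehap both end in -p yet inflect differently (buwimtupish, wehep), so the final letter is not what conditions the rule; the last vowel is.
"kohtup" has last vowel 'u'. The stems whose last vowel is 'u' (buwimtup → buwimtupish, hodut → hodutish, dakevdup → dakevdupish) add -ish.
The other pattern: stems whose last vowel is 'a' or 'o' change the last vowel to 'e'.
So kohtup → kohtupish.

kohtupish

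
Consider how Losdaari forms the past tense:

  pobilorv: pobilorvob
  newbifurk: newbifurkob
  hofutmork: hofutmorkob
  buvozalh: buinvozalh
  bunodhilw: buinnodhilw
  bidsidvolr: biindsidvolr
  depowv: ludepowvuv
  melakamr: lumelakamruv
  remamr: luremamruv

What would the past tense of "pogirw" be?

pogirwob

pobilorv and depowv both end in -v yet inflect differently (pobilorvob, ludepowvuv), so the final letter is not what conditions the rule; the second-to-last letter is.
"pogirw" has second-to-last letter 'r'. The stems whose second-to-last letter is 'r' (pobilorv → pobilorvob, newbifurk → newbifurkob, hofutmork → hofutmorkob) add -ob.
So pogirw → pogirwob.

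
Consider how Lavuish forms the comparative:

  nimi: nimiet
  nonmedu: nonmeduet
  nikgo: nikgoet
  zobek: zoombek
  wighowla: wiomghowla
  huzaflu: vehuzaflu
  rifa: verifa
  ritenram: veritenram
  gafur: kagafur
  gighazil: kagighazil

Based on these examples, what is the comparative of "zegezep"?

nonmedu and huzaflu both end in -u yet inflect differently (nonmeduet, vehuzaflu), so the final letter is not what conditions the rule; the first letter is.
"zegezep" begins with z-. The one such stem in the data (zobek → zoombek) inserts -om- after the first vowel (as does wighowla), so the same rule applies.
The other patterns: stems beginning with n- add -et; stems beginning with h- or r- add the prefix ve-; stems beginning with g- add the prefix ka-.
So zegezep → zeomgezep.

zeomgezep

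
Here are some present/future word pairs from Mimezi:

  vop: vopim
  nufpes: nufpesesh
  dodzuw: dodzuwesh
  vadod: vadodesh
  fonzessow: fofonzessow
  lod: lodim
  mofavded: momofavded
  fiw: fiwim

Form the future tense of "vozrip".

lod and vadod both end in -d yet inflect differently (lodim, vadodesh), so the final letter is not what conditions the rule; the number of vowels is.
"vozrip" has 2 vowels. The stems with 2 vowels (nufpes → nufpesesh, vadod → vadodesh, dodzuw → dodzuwesh) add -esh.
So vozrip → vozripesh.

vozripesh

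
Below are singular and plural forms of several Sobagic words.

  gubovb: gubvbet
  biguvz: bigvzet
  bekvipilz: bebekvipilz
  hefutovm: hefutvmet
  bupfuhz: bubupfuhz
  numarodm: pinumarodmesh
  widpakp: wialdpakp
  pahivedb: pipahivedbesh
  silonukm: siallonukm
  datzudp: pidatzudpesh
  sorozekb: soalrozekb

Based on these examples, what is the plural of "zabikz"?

zaalbikz

hefutovm and silonukm both end in -m yet inflect differently (hefutvmet, siallonukm), so the final letter is not what conditions the rule; the second-to-last letter is.
"zabikz" has second-to-last letter 'k'. The stems whose second-to-last letter is 'k' (silonukm → siallonukm, widpakp → wialdpakp, sorozekb → soalrozekb) insert -al- after the first vowel.
The other patterns: stems whose second-to-last letter is 'v' delete the last vowel and add -et; stems whose second-to-last letter is 'd' add pi- … -esh around the stem; stems whose second-to-last letter is 'h' or 'l' repeat the first consonant+vowel as a prefix.
So zabikz → zaalbikz.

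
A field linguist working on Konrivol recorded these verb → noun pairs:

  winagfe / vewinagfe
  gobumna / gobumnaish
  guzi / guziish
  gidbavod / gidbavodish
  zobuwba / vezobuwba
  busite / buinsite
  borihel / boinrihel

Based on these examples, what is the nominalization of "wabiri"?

gobumna and zobuwba both end in -a yet inflect differently (gobumnaish, vezobuwba), so the final letter is not what conditions the rule; the first letter is.
"wabiri" begins with w-. The one such stem in the data (winagfe → vewinagfe) adds the prefix ve-, so the same rule applies.
The other patterns: stems beginning with g- add -ish; stems beginning with b- insert -in- after the first vowel.
So wabiri → vewabiri.

vewabiri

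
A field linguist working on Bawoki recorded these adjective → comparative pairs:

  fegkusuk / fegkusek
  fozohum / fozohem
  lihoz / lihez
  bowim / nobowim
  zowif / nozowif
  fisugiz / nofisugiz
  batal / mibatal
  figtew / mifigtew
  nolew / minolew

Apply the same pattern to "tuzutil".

notuzutil

fozohum and bowim both end in -m yet inflect differently (fozohem, nobowim), so the final letter is not what conditions the rule; the last vowel is.
"tuzutil" has last vowel 'i'. The stems whose last vowel is 'i' (bowim → nobowim, zowif → nozowif, fisugiz → nofisugiz) add the prefix no-.
So tuzutil → notuzutil.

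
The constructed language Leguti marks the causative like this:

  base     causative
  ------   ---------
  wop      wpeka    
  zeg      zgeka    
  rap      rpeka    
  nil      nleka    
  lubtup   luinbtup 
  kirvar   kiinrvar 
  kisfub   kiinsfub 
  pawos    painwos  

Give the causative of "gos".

gseka

"gos" has 1 vowel. The stems with 1 vowel (wop → wpeka, zeg → zgeka, rap → rpeka) delete the last vowel and add -eka.
The other pattern: stems with 2 vowels insert -in- after the first vowel.
So gos → gseka.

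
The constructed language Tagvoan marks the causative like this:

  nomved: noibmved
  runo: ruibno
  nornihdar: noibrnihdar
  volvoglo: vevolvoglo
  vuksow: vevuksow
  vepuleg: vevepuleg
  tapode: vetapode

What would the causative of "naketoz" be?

runo and volvoglo both end in -o yet inflect differently (ruibno, vevolvoglo), so the final letter is not what conditions the rule; the first letter is.
"naketoz" begins with n-. The stems beginning with n- (nomved → noibmved, nornihdar → noibrnihdar) insert -ib- after the first vowel.
So naketoz → naibketoz.

naibketoz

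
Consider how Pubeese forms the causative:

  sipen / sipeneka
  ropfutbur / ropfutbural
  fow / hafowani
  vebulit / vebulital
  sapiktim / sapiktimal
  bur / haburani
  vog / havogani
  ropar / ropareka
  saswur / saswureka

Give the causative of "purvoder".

bur and ropar both end in -r yet inflect differently (haburani, ropareka), so the final letter is not what conditions the rule; the number of vowels is.
"purvoder" has 3 vowels. The stems with 3 vowels (vebulit → vebulital, sapiktim → sapiktimal, ropfutbur → ropfutbural) add -al.
So purvoder → purvoderal.

purvoderal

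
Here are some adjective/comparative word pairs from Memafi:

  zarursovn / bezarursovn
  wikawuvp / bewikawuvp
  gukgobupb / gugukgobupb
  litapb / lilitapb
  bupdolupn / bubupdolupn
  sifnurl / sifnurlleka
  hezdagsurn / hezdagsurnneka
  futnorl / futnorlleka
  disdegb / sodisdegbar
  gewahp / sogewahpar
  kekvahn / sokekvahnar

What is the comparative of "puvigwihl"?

"puvigwihl" has second-to-last letter 'h'. The stems whose second-to-last letter is 'h' (gewahp → sogewahpar, kekvahn → sokekvahnar) add so- … -ar around the stem.
The other patterns: stems whose second-to-last letter is 'v' add the prefix be-; stems whose second-to-last letter is 'p' repeat the first consonant+vowel as a prefix; stems whose second-to-last letter is 'r' double the final consonant and add -eka.
So puvigwihl → sopuvigwihlar.

sopuvigwihlar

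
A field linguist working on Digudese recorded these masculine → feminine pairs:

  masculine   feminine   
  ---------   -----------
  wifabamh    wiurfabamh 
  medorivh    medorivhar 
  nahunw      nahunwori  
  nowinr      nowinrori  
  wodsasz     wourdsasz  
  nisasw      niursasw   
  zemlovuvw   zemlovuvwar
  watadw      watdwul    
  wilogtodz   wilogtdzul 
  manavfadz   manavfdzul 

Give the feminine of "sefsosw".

seurfsosw

"sefsosw" has second-to-last letter 's'. The stems whose second-to-last letter is 's' (nisasw → niursasw, wodsasz → wourdsasz) insert -ur- after the first vowel.
So sefsosw → seurfsosw.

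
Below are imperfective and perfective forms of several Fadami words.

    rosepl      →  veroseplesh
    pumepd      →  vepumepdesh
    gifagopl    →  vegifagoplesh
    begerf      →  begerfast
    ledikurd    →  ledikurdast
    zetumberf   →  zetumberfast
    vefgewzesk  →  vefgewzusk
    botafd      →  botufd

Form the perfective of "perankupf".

pumepd and ledikurd both end in -d yet inflect differently (vepumepdesh, ledikurdast), so the final letter is not what conditions the rule; the second-to-last letter is.
"perankupf" has second-to-last letter 'p'. The stems whose second-to-last letter is 'p' (rosepl → veroseplesh, pumepd → vepumepdesh, gifagopl → vegifagoplesh) add ve- … -esh around the stem.
The other patterns: stems whose second-to-last letter is 'r' add -ast; stems whose second-to-last letter is 'f' or 's' change the last vowel to 'u'.
So perankupf → veperankupfesh.

veperankupfesh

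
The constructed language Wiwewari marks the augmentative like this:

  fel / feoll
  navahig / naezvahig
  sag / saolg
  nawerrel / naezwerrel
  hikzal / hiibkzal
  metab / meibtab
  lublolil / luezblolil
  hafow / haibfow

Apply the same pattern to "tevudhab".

"tevudhab" has 3 vowels. The stems with 3 vowels (navahig → naezvahig, nawerrel → naezwerrel, lublolil → luezblolil) insert -ez- after the first vowel.
So tevudhab → teezvudhab.

teezvudhab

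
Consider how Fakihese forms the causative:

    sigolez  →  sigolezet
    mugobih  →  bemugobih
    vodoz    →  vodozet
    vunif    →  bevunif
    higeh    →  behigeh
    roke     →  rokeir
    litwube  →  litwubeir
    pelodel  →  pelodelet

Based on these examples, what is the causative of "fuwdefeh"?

befuwdefeh

"fuwdefeh" ends in -h. The stems ending in -h (higeh → behigeh, mugobih → bemugobih) add the prefix be-.
The other patterns: stems ending in -e add -ir; stems ending in -l or -z add -et.
So fuwdefeh → befuwdefeh.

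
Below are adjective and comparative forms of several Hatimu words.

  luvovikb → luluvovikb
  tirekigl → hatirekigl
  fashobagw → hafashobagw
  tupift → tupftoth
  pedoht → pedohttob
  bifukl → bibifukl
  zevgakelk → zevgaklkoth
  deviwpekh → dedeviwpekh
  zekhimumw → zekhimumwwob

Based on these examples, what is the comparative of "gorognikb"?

gogorognikb

bifukl and tirekigl both end in -l yet inflect differently (bibifukl, hatirekigl), so the final letter is not what conditions the rule; the second-to-last letter is.
"gorognikb" has second-to-last letter 'k'. The stems whose second-to-last letter is 'k' (luvovikb → luluvovikb, deviwpekh → dedeviwpekh, bifukl → bibifukl) repeat the first consonant+vowel as a prefix.
The other patterns: stems whose second-to-last letter is 'g' add the prefix ha-; stems whose second-to-last letter is 'h' or 'm' double the final consonant and add -ob; stems whose second-to-last letter is 'f' or 'l' delete the last vowel and add -oth.
So gorognikb → gogorognikb.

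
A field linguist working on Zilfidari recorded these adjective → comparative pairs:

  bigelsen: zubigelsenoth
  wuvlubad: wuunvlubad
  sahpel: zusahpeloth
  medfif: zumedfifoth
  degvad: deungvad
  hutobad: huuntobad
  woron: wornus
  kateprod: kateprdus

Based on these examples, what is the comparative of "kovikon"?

hutobad and kateprod both end in -d yet inflect differently (huuntobad, kateprdus), so the final letter is not what conditions the rule; the last vowel is.
"kovikon" has last vowel 'o'. The stems whose last vowel is 'o' (kateprod → kateprdus, woron → wornus) delete the last vowel and add -us.
The other patterns: stems whose last vowel is 'a' insert -un- after the first vowel; stems whose last vowel is 'e' or 'i' add zu- … -oth around the stem.
So kovikon → koviknus.

koviknus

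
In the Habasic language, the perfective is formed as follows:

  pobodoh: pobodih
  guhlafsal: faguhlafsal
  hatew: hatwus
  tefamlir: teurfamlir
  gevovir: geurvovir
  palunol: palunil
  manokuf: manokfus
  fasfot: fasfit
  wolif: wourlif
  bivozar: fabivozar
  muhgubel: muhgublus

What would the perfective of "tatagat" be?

fatatagat

"tatagat" has last vowel 'a'. The stems whose last vowel is 'a' (bivozar → fabivozar, guhlafsal → faguhlafsal) add the prefix fa-.
The other patterns: stems whose last vowel is 'i' insert -ur- after the first vowel; stems whose last vowel is 'o' change the last vowel to 'i'; stems whose last vowel is 'e' or 'u' delete the last vowel and add -us.
So tatagat → fatatagat.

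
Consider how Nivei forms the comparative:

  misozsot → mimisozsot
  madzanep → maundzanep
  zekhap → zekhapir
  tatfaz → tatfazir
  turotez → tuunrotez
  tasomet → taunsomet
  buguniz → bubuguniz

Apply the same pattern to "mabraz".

mabrazir

zekhap and madzanep both end in -p yet inflect differently (zekhapir, maundzanep), so the final letter is not what conditions the rule; the last vowel is.
"mabraz" has last vowel 'a'. The stems whose last vowel is 'a' (tatfaz → tatfazir, zekhap → zekhapir) add -ir.
So mabraz → mabrazir.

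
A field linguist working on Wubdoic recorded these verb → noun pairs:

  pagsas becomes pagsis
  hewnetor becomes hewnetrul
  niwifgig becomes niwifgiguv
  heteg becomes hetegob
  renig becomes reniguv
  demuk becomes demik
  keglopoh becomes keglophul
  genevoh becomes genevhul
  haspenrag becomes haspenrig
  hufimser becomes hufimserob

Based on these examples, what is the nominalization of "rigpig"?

haspenrag and niwifgig both end in -g yet inflect differently (haspenrig, niwifgiguv), so the final letter is not what conditions the rule; the last vowel is.
"rigpig" has last vowel 'i'. The stems whose last vowel is 'i' (niwifgig → niwifgiguv, renig → reniguv) add -uv.
So rigpig → rigpiguv.

rigpiguv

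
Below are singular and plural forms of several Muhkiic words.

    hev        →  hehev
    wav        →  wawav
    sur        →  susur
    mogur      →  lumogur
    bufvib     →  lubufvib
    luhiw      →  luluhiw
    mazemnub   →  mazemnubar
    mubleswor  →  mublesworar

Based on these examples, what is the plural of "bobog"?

lubobog

sur and mogur both end in -r yet inflect differently (susur, lumogur), so the final letter is not what conditions the rule; the number of vowels is.
"bobog" has 2 vowels. The stems with 2 vowels (mogur → lumogur, bufvib → lubufvib, luhiw → luluhiw) add the prefix lu-.
The other patterns: stems with 1 vowel repeat the first consonant+vowel as a prefix; stems with 3 vowels add -ar.
So bobog → lubobog.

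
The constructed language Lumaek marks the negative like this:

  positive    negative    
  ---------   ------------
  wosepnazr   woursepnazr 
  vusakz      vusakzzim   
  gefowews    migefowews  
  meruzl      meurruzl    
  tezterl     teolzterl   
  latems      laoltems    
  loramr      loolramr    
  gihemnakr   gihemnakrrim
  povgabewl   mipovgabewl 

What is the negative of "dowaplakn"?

povgabewl and tezterl both end in -l yet inflect differently (mipovgabewl, teolzterl), so the final letter is not what conditions the rule; the second-to-last letter is.
"dowaplakn" has second-to-last letter 'k'. The stems whose second-to-last letter is 'k' (vusakz → vusakzzim, gihemnakr → gihemnakrrim) double the final consonant and add -im.
The other patterns: stems whose second-to-last letter is 'w' add the prefix mi-; stems whose second-to-last letter is 'm' or 'r' insert -ol- after the first vowel; stems whose second-to-last letter is 'z' insert -ur- after the first vowel.
So dowaplakn → dowaplaknnim.

dowaplaknnim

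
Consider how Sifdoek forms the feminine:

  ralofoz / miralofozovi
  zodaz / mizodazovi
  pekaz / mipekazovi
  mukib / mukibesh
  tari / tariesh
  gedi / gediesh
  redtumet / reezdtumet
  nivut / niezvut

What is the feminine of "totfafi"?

ralofoz and redtumet both begin with r- yet inflect differently (miralofozovi, reezdtumet), so the first letter is not what conditions the rule; the final letter is.
"totfafi" ends in -i. The stems ending in -i (tari → tariesh, gedi → gediesh) add -esh.
The other patterns: stems ending in -z add mi- … -ovi around the stem; stems ending in -t insert -ez- after the first vowel.
So totfafi → totfafiesh.

totfafiesh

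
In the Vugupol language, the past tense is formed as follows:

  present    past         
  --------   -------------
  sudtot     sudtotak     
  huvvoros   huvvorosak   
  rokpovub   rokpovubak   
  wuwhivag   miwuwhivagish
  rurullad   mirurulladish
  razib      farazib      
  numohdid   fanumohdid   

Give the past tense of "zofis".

rokpovub and razib both end in -b yet inflect differently (rokpovubak, farazib), so the final letter is not what conditions the rule; the last vowel is.
"zofis" has last vowel 'i'. The stems whose last vowel is 'i' (razib → farazib, numohdid → fanumohdid) add the prefix fa-.
The other patterns: stems whose last vowel is 'o' or 'u' add -ak; stems whose last vowel is 'a' add mi- … -ish around the stem.
So zofis → fazofis.

fazofis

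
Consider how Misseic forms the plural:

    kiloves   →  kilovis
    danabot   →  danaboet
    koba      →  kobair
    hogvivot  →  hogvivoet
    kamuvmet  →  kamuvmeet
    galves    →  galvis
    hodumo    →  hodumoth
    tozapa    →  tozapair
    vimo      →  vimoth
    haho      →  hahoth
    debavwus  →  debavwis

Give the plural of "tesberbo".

tesberboth

haho and danabot both have last vowel 'o' yet inflect differently (hahoth, danaboet), so the last vowel is not what conditions the rule; the final letter is.
"tesberbo" ends in -o. The stems ending in -o (haho → hahoth, hodumo → hodumoth, vimo → vimoth) drop the final letter and add -oth.
The other patterns: stems ending in -t drop the final letter and add -et; stems ending in -s change the last vowel to 'i'; stems ending in -a add -ir.
So tesberbo → tesberboth.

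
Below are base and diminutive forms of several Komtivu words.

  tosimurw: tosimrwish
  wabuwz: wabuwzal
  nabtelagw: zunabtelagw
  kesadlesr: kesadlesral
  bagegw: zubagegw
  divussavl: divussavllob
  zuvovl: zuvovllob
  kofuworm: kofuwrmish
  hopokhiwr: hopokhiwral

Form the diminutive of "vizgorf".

"vizgorf" has second-to-last letter 'r'. The stems whose second-to-last letter is 'r' (tosimurw → tosimrwish, kofuworm → kofuwrmish) delete the last vowel and add -ish.
So vizgorf → vizgrfish.

vizgrfish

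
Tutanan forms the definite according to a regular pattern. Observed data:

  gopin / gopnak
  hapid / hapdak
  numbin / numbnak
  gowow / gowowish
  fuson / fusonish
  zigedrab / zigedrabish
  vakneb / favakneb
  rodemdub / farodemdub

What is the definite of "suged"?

"suged" has last vowel 'e'. The one such stem in the data (vakneb → favakneb) adds the prefix fa-, so the same rule applies.
So suged → fasuged.

fasuged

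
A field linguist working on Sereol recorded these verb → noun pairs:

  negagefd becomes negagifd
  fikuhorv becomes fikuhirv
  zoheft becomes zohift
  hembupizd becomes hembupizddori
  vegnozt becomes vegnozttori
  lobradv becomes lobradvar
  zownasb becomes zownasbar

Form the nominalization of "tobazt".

tobazttori

negagefd and hembupizd both end in -d yet inflect differently (negagifd, hembupizddori), so the final letter is not what conditions the rule; the second-to-last letter is.
"tobazt" has second-to-last letter 'z'. The stems whose second-to-last letter is 'z' (hembupizd → hembupizddori, vegnozt → vegnozttori) double the final consonant and add -ori.
So tobazt → tobazttori.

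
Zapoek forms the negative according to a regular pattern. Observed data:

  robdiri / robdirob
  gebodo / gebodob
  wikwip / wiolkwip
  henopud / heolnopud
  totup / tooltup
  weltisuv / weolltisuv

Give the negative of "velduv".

veollduv

robdiri and wikwip both have last vowel 'i' yet inflect differently (robdirob, wiolkwip), so the last vowel is not what conditions the rule; whether the stem ends in a vowel or a consonant is.
"velduv" ends in a consonant. The stems ending in a consonant (wikwip → wiolkwip, henopud → heolnopud, totup → tooltup) insert -ol- after the first vowel.
The other pattern: stems ending in a vowel drop the final letter and add -ob.
So velduv → veollduv.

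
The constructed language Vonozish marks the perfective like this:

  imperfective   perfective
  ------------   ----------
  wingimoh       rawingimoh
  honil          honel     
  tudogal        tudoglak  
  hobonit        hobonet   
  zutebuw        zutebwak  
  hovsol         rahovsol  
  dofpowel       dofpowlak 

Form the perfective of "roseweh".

hovsol and honil both end in -l yet inflect differently (rahovsol, honel), so the final letter is not what conditions the rule; the last vowel is.
"roseweh" has last vowel 'e'. The one such stem in the data (dofpowel → dofpowlak) deletes the last vowel and adds -ak (as do zutebuw, tudogal), so the same rule applies.
The other patterns: stems whose last vowel is 'o' add the prefix ra-; stems whose last vowel is 'i' change the last vowel to 'e'.
So roseweh → rosewhak.

rosewhak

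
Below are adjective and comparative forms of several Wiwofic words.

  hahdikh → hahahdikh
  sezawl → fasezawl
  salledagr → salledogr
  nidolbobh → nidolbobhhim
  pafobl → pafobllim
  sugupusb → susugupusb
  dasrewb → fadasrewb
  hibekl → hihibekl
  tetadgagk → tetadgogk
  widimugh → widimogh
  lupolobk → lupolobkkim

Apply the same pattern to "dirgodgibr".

dirgodgibrrim

"dirgodgibr" has second-to-last letter 'b'. The stems whose second-to-last letter is 'b' (nidolbobh → nidolbobhhim, pafobl → pafobllim, lupolobk → lupolobkkim) double the final consonant and add -im.
So dirgodgibr → dirgodgibrrim.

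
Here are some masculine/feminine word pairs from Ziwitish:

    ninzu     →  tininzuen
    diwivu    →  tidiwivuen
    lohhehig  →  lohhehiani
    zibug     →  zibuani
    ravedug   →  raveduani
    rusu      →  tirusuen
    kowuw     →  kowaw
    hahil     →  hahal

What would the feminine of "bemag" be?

bemaani

kowuw and ravedug both have last vowel 'u' yet inflect differently (kowaw, raveduani), so the last vowel is not what conditions the rule; the final letter is.
"bemag" ends in -g. The stems ending in -g (ravedug → raveduani, lohhehig → lohhehiani, zibug → zibuani) drop the final letter and add -ani.
So bemag → bemaani.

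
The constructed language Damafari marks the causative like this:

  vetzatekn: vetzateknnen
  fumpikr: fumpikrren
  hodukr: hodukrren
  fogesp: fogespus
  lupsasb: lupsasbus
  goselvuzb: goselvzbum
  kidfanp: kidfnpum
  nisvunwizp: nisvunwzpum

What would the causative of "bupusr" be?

bupusrus

lupsasb and goselvuzb both end in -b yet inflect differently (lupsasbus, goselvzbum), so the final letter is not what conditions the rule; the second-to-last letter is.
"bupusr" has second-to-last letter 's'. The stems whose second-to-last letter is 's' (fogesp → fogespus, lupsasb → lupsasbus) add -us.
The other patterns: stems whose second-to-last letter is 'k' double the final consonant and add -en; stems whose second-to-last letter is 'n' or 'z' delete the last vowel and add -um.
So bupusr → bupusrus.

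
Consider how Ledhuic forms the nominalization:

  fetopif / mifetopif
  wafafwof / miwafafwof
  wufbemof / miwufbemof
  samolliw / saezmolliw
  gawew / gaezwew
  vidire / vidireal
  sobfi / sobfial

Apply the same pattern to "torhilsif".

mitorhilsif

"torhilsif" ends in -f. The stems ending in -f (fetopif → mifetopif, wafafwof → miwafafwof, wufbemof → miwufbemof) add the prefix mi-.
So torhilsif → mitorhilsif.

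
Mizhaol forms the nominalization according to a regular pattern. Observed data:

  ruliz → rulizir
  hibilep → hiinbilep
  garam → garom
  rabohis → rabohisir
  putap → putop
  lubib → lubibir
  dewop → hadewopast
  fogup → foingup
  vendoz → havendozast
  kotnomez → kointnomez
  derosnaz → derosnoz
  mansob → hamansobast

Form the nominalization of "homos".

hahomosast

putap and dewop both end in -p yet inflect differently (putop, hadewopast), so the final letter is not what conditions the rule; the last vowel is.
"homos" has last vowel 'o'. The stems whose last vowel is 'o' (mansob → hamansobast, dewop → hadewopast, vendoz → havendozast) add ha- … -ast around the stem.
The other patterns: stems whose last vowel is 'a' change the last vowel to 'o'; stems whose last vowel is 'i' add -ir; stems whose last vowel is 'e' or 'u' insert -in- after the first vowel.
So homos → hahomosast.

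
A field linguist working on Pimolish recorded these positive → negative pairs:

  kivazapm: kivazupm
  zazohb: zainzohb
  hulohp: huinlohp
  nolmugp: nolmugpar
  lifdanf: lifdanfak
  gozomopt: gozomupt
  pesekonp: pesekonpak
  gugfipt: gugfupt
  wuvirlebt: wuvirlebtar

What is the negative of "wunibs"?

wunibsar

pesekonp and hulohp both end in -p yet inflect differently (pesekonpak, huinlohp), so the final letter is not what conditions the rule; the second-to-last letter is.
"wunibs" has second-to-last letter 'b'. The one such stem in the data (wuvirlebt → wuvirlebtar) adds -ar, so the same rule applies.
The other patterns: stems whose second-to-last letter is 'n' add -ak; stems whose second-to-last letter is 'h' insert -in- after the first vowel; stems whose second-to-last letter is 'p' change the last vowel to 'u'.
So wunibs → wunibsar.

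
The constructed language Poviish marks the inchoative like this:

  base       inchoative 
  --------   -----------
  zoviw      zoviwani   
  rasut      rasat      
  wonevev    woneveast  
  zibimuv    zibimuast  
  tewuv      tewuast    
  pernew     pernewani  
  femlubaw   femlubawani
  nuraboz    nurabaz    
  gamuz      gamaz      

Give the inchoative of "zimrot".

zimrat

pernew and wonevev both have last vowel 'e' yet inflect differently (pernewani, woneveast), so the last vowel is not what conditions the rule; the final letter is.
"zimrot" ends in -t. The one such stem in the data (rasut → rasat) changes the last vowel to 'a' (as do nuraboz, gamuz), so the same rule applies.
The other patterns: stems ending in -w add -ani; stems ending in -v drop the final letter and add -ast.
So zimrot → zimrat.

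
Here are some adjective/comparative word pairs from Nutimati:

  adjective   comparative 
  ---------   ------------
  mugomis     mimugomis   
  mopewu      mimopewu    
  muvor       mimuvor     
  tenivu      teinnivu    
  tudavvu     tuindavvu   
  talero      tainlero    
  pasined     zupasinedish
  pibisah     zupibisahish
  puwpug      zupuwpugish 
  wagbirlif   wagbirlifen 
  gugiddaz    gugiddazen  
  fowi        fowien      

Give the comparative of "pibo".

"pibo" begins with p-. The stems beginning with p- (pasined → zupasinedish, pibisah → zupibisahish, puwpug → zupuwpugish) add zu- … -ish around the stem.
The other patterns: stems beginning with m- add the prefix mi-; stems beginning with t- insert -in- after the first vowel; stems beginning with f-, g- or w- add -en.
So pibo → zupiboish.

zupiboish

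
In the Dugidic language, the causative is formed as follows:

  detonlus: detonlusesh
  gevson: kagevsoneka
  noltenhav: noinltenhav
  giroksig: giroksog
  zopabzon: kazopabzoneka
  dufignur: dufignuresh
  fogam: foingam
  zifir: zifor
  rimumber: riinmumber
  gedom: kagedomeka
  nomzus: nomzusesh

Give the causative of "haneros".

dufignur and rimumber both end in -r yet inflect differently (dufignuresh, riinmumber), so the final letter is not what conditions the rule; the last vowel is.
"haneros" has last vowel 'o'. The stems whose last vowel is 'o' (gevson → kagevsoneka, gedom → kagedomeka, zopabzon → kazopabzoneka) add ka- … -eka around the stem.
So haneros → kahaneroseka.

kahaneroseka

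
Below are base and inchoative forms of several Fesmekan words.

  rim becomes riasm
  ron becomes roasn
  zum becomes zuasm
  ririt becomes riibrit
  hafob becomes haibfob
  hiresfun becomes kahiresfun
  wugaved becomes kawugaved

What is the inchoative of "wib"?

"wib" has 1 vowel. The stems with 1 vowel (rim → riasm, ron → roasn, zum → zuasm) insert -as- after the first vowel.
So wib → wiasb.

wiasb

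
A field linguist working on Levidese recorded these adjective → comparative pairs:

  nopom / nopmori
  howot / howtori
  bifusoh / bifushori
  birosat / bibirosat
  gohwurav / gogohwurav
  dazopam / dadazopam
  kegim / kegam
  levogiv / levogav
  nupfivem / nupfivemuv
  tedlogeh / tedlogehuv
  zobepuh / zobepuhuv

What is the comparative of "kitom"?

howot and birosat both end in -t yet inflect differently (howtori, bibirosat), so the final letter is not what conditions the rule; the last vowel is.
"kitom" has last vowel 'o'. The stems whose last vowel is 'o' (nopom → nopmori, howot → howtori, bifusoh → bifushori) delete the last vowel and add -ori.
The other patterns: stems whose last vowel is 'a' repeat the first consonant+vowel as a prefix; stems whose last vowel is 'i' change the last vowel to 'a'; stems whose last vowel is 'e' or 'u' add -uv.
So kitom → kitmori.

kitmori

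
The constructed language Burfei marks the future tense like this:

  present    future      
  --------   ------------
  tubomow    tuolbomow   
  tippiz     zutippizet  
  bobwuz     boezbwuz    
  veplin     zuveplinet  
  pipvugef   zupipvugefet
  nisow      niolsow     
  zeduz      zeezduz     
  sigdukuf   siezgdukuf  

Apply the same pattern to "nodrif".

zeduz and tippiz both end in -z yet inflect differently (zeezduz, zutippizet), so the final letter is not what conditions the rule; the last vowel is.
"nodrif" has last vowel 'i'. The stems whose last vowel is 'i' (tippiz → zutippizet, veplin → zuveplinet) add zu- … -et around the stem.
So nodrif → zunodrifet.

zunodrifet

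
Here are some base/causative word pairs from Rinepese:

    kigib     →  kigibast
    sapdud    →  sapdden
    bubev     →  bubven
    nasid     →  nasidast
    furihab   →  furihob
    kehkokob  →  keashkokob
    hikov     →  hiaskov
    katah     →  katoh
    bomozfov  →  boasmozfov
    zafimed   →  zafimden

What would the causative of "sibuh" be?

sibhen

furihab and kigib both end in -b yet inflect differently (furihob, kigibast), so the final letter is not what conditions the rule; the last vowel is.
"sibuh" has last vowel 'u'. The one such stem in the data (sapdud → sapdden) deletes the last vowel and adds -en (as do bubev, zafimed), so the same rule applies.
The other patterns: stems whose last vowel is 'a' change the last vowel to 'o'; stems whose last vowel is 'i' add -ast; stems whose last vowel is 'o' insert -as- after the first vowel.
So sibuh → sibhen.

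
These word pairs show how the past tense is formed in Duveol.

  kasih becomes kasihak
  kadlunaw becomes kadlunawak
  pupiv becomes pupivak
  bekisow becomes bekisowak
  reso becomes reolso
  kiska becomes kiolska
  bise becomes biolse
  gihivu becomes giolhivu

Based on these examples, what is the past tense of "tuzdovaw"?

bekisow and reso both have last vowel 'o' yet inflect differently (bekisowak, reolso), so the last vowel is not what conditions the rule; whether the stem ends in a vowel or a consonant is.
"tuzdovaw" ends in a consonant. The stems ending in a consonant (kasih → kasihak, kadlunaw → kadlunawak, pupiv → pupivak) add -ak.
So tuzdovaw → tuzdovawak.

tuzdovawak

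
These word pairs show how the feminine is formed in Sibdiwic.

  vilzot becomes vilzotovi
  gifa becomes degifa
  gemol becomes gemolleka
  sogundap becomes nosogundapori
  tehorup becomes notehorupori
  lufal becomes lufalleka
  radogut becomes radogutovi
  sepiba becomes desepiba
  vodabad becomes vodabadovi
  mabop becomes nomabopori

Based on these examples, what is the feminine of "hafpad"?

hafpadovi

lufal and sogundap both have last vowel 'a' yet inflect differently (lufalleka, nosogundapori), so the last vowel is not what conditions the rule; the final letter is.
"hafpad" ends in -d. The one such stem in the data (vodabad → vodabadovi) adds -ovi, so the same rule applies.
The other patterns: stems ending in -l double the final consonant and add -eka; stems ending in -p add no- … -ori around the stem; stems ending in -a add the prefix de-.
So hafpad → hafpadovi.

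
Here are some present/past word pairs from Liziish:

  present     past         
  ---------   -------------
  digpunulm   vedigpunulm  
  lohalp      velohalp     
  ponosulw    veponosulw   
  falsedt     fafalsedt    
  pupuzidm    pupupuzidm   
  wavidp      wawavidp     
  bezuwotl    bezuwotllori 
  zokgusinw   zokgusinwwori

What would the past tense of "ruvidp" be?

digpunulm and pupuzidm both end in -m yet inflect differently (vedigpunulm, pupupuzidm), so the final letter is not what conditions the rule; the second-to-last letter is.
"ruvidp" has second-to-last letter 'd'. The stems whose second-to-last letter is 'd' (falsedt → fafalsedt, pupuzidm → pupupuzidm, wavidp → wawavidp) repeat the first consonant+vowel as a prefix.
So ruvidp → ruruvidp.

ruruvidp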